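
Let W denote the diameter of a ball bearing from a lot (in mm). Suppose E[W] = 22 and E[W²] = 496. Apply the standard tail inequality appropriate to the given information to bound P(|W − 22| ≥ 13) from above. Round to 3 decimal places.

0.071

The first two moments determine the variance, so Chebyshev's inequality is the sharpest standard bound available.
Var(W) = E[W²] − (E[W])² = 496 − 484 = 12.
Chebyshev's inequality: P(|W − μ| ≥ t) ≤ Var(W)/t² = 12/169 = 0.0710.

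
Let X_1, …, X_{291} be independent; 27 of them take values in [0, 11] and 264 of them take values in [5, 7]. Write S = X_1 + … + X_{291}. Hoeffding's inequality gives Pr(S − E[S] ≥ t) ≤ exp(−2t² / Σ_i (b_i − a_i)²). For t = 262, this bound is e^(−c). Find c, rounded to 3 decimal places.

31.758

Σ(b_i − a_i)² = 27·11² + 264·2² = 4323.
c = 2t² / 4323 = 2·262² / 4323 = 31.7576.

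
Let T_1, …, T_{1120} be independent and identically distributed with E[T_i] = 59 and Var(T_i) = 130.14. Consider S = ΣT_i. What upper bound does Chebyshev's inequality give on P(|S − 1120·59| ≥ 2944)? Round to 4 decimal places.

0.0168

Var(S) = n·Var(T_i) = 1120·130.14 = 145756.8.
Chebyshev: P(|S − 1120·59| ≥ 2944) ≤ Var(S)/2944² = 145756.8/8667136 = 0.0168.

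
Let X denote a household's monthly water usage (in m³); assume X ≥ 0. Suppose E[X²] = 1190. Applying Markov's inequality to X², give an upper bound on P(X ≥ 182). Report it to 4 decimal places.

0.0359

Since X ≥ 0, the event {X ≥ 182} is the same as {X² ≥ 33124}.
Markov's inequality applied to X² gives P(X² ≥ 33124) ≤ E[X²]/33124 = 1190/33124 = 0.0359.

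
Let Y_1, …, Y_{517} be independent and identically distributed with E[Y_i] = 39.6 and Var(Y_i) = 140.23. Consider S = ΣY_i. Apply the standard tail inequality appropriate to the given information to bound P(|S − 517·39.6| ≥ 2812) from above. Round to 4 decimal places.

With mean and variance of each term known, Chebyshev's inequality bounds the deviation of the sum (or sample mean).
Var(S) = n·Var(Y_i) = 517·140.23 = 72498.91.
Chebyshev: P(|S − 517·39.6| ≥ 2812) ≤ Var(S)/2812² = 72498.91/7907344 = 0.0092.

0.0092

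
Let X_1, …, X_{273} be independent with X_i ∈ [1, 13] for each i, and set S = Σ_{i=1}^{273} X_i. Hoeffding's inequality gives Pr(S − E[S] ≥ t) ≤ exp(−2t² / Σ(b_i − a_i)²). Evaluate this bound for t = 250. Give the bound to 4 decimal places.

0.0416

Σ(b_i − a_i)² = 273·(12)² = 39312.
Exponent = 2·250²/39312 = 3.1797.
Bound = exp(−3.1797) = 0.04160.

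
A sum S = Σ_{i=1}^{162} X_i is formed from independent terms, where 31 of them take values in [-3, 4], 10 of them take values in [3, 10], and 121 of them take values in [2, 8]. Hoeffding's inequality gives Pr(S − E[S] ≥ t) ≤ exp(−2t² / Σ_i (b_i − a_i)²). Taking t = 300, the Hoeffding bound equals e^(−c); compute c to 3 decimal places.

28.280

Σ(b_i − a_i)² = 31·7² + 10·7² + 121·6² = 6365.
c = 2t² / 6365 = 2·300² / 6365 = 28.2797.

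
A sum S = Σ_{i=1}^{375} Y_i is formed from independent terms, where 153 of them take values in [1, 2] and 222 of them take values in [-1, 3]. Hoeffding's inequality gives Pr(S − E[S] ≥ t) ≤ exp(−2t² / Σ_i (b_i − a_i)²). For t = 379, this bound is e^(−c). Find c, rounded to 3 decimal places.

77.539

Σ(b_i − a_i)² = 153·1² + 222·4² = 3705.
c = 2t² / 3705 = 2·379² / 3705 = 77.5390.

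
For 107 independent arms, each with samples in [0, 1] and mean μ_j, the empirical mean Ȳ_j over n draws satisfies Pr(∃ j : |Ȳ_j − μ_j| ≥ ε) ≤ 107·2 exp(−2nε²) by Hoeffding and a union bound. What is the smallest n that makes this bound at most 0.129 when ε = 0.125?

Need 2·107·exp(−2nε²) ≤ 0.129, i.e. exp(−2nε²) ≤ 0.129/214.
So 2nε² ≥ ln(214/0.129) = 7.413919.
Hence n ≥ 7.413919/(2·0.125²) = 237.245.
The smallest integer n is 238.

238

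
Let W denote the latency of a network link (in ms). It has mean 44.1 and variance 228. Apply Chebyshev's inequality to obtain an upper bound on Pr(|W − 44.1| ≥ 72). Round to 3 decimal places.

Chebyshev: Pr(|W − μ| ≥ t) ≤ Var(W)/t².
Bound = 228 / 5184 = 0.0440.

0.044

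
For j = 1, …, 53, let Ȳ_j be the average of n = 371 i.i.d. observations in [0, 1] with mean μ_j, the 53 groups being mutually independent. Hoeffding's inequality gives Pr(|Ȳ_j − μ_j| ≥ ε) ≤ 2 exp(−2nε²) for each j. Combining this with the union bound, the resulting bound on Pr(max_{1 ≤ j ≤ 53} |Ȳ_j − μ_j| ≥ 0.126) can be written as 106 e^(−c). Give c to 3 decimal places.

Union bound over the 53 events: Pr(max_{1 ≤ j ≤ 53} |Ȳ_j − μ_j| ≥ 0.126) ≤ 53·2·exp(−2nε²) = 106 exp(−2·371·0.126²).
So c = 2·371·0.126² = 11.7800.

11.780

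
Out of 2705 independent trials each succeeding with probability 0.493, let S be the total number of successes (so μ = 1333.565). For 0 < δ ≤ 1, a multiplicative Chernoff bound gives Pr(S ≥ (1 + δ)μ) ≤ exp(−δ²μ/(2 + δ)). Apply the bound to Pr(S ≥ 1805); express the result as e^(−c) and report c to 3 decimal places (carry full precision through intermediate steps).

70.813

Write 1805 = (1 + δ)μ, so δ = 1805/1333.565 − 1 = 0.3535148…
Then the exponent is δ²μ/(2 + δ) = (1805 − μ)² / (μ·(2 + δ)) = 70.812922.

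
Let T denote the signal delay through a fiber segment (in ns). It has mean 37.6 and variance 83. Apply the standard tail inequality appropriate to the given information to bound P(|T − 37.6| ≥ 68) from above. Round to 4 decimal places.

0.0179

Mean and variance are known, so Chebyshev's inequality applies.
Chebyshev: P(|T − μ| ≥ t) ≤ Var(T)/t².
Bound = 83 / 4624 = 0.0179.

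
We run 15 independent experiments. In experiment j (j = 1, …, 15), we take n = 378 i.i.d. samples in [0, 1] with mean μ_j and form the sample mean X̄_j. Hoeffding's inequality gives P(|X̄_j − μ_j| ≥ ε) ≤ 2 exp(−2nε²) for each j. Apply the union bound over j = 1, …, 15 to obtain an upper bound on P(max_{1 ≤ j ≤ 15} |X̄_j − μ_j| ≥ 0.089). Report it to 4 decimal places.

0.0752

Per-experiment Hoeffding bound: 2·exp(−2·378·0.089²) = 2·exp(−5.98828) = 0.005016.
Union bound over 15 events: 15·0.005016 = 0.07524.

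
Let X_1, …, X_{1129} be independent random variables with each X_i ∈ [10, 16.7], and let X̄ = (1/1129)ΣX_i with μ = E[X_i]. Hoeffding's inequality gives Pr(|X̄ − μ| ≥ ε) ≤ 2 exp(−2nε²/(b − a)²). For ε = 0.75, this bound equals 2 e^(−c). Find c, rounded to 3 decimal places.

28.294

c = 2nε²/(b − a)² = 2·1129·0.75² / 6.7² = 28.2942.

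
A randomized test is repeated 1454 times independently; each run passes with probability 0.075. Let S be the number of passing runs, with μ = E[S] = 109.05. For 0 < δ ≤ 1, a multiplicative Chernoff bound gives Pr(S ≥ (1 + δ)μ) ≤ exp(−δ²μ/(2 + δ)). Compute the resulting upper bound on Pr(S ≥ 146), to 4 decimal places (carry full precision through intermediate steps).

0.0047

Write 146 = (1 + δ)μ, so δ = 146/109.05 − 1 = 0.3388354…
Then the exponent is δ²μ/(2 + δ) = (146 − μ)² / (μ·(2 + δ)) = 5.353078.
Bound = exp(−5.353078) = 0.00473.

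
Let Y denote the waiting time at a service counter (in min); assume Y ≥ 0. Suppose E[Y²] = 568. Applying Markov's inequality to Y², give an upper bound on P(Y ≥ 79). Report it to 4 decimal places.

Since Y ≥ 0, the event {Y ≥ 79} is the same as {Y² ≥ 6241}.
Markov's inequality applied to Y² gives P(Y² ≥ 6241) ≤ E[Y²]/6241 = 568/6241 = 0.0910.

0.0910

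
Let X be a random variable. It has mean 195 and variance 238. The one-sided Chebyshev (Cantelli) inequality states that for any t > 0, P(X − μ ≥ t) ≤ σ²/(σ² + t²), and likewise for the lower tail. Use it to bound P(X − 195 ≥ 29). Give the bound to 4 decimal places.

0.2206

Here σ² = 238 and t = 29, so σ² + t² = 1079.
Cantelli's bound: 238/1079 = 0.2206.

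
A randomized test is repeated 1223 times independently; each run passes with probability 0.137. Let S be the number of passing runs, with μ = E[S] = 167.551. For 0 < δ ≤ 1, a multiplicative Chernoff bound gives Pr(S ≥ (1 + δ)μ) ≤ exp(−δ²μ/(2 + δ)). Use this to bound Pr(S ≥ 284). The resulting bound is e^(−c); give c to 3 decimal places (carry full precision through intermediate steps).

30.031

Write 284 = (1 + δ)μ, so δ = 284/167.551 − 1 = 0.6950063…
Then the exponent is δ²μ/(2 + δ) = (284 − μ)² / (μ·(2 + δ)) = 30.030649.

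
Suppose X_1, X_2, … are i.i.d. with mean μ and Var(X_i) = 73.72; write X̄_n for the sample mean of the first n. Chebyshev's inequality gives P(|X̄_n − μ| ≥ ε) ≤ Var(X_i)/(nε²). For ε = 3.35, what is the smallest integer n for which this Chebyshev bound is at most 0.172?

39

Require 73.72/(n·3.35²) ≤ 0.172, i.e. n ≥ 73.72/(0.172·3.35²) = 38.192.
The smallest integer n is 39.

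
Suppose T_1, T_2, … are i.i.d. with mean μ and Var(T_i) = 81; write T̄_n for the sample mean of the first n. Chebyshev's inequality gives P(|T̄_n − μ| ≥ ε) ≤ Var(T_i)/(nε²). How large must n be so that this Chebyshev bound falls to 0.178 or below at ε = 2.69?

Require 81/(n·2.69²) ≤ 0.178, i.e. n ≥ 81/(0.178·2.69²) = 62.887.
The smallest integer n is 63.

63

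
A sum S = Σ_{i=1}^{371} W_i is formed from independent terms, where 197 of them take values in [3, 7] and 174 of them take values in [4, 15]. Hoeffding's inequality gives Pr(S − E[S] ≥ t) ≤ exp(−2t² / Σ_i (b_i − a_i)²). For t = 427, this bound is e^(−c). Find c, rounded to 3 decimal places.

15.065

Σ(b_i − a_i)² = 197·4² + 174·11² = 24206.
c = 2t² / 24206 = 2·427² / 24206 = 15.0648.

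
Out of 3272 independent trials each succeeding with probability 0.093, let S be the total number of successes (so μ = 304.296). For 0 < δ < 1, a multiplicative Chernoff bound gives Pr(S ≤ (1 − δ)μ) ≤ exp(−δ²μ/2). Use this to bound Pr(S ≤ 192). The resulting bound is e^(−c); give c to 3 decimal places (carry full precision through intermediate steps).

Write 192 = (1 − δ)μ, so δ = 1 − 192/304.296 = 0.3690354…
Then the exponent is δ²μ/2 = (μ − 192)²/(2μ) = 20.720600.

20.721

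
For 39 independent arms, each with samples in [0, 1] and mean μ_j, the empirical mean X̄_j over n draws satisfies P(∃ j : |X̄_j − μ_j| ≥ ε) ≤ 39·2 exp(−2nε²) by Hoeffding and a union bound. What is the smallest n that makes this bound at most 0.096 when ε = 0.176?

109

Need 2·39·exp(−2nε²) ≤ 0.096, i.e. exp(−2nε²) ≤ 0.096/78.
So 2nε² ≥ ln(78/0.096) = 6.700116.
Hence n ≥ 6.700116/(2·0.176²) = 108.150.
The smallest integer n is 109.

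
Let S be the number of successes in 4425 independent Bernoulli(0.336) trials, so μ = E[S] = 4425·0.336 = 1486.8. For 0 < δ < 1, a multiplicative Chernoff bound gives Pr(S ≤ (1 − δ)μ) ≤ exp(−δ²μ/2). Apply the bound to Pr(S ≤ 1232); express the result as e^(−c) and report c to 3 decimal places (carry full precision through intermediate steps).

21.833

Write 1232 = (1 − δ)μ, so δ = 1 − 1232/1486.8 = 0.1713748…
Then the exponent is δ²μ/2 = (μ − 1232)²/(2μ) = 21.833145.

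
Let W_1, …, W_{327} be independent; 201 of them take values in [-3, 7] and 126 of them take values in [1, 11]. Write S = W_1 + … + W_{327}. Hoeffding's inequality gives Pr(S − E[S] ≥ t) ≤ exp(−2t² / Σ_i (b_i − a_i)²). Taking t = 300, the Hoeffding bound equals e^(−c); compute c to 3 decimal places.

Σ(b_i − a_i)² = 201·10² + 126·10² = 32700.
c = 2t² / 32700 = 2·300² / 32700 = 5.5046.

5.505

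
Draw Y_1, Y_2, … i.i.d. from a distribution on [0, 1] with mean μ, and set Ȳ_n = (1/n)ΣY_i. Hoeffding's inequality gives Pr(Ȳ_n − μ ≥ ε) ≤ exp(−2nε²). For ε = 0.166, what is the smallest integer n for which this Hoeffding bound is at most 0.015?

77

Require exp(−2nε²) ≤ 0.015, i.e. 2nε² ≥ ln(1/0.015) = 4.199705.
So n ≥ 4.199705 / (2·0.166²) = 76.203.
The smallest integer n is 77.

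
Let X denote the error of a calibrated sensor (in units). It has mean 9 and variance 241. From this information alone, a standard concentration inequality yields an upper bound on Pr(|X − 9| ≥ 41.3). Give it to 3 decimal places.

Mean and variance are known, so Chebyshev's inequality applies.
Chebyshev: Pr(|X − μ| ≥ t) ≤ Var(X)/t².
Bound = 241 / 1705.69 = 0.1413.

0.141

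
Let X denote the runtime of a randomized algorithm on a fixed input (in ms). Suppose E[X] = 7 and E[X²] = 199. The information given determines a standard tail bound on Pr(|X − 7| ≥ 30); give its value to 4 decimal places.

0.1667

The first two moments determine the variance, so Chebyshev's inequality is the sharpest standard bound available.
Var(X) = E[X²] − (E[X])² = 199 − 49 = 150.
Chebyshev's inequality: Pr(|X − μ| ≥ t) ≤ Var(X)/t² = 150/900 = 0.1667.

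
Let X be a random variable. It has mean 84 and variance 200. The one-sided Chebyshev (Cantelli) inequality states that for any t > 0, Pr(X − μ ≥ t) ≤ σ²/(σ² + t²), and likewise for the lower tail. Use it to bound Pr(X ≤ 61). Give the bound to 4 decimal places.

0.2743

Here σ² = 200 and t = 23, so σ² + t² = 729.
Cantelli's bound: 200/729 = 0.2743.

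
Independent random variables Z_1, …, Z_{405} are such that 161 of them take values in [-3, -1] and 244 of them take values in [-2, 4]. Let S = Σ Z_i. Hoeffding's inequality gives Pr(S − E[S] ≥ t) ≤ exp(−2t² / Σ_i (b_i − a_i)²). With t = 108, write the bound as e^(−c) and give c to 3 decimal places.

Σ(b_i − a_i)² = 161·2² + 244·6² = 9428.
c = 2t² / 9428 = 2·108² / 9428 = 2.4743.

2.474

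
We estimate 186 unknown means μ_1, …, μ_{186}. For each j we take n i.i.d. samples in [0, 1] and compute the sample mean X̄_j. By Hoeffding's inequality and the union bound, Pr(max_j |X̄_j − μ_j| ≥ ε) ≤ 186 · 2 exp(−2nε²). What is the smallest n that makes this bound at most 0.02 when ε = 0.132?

Need 2·186·exp(−2nε²) ≤ 0.02, i.e. exp(−2nε²) ≤ 0.02/372.
So 2nε² ≥ ln(372/0.02) = 9.830917.
Hence n ≥ 9.830917/(2·0.132²) = 282.108.
The smallest integer n is 283.

283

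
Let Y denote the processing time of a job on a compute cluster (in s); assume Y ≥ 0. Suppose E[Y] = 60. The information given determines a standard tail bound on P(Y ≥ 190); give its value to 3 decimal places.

Only the mean of a non-negative variable is known, so Markov's inequality is the applicable tail bound.
Markov's inequality: for a non-negative random variable, P(Y ≥ a) ≤ E[Y]/a.
Here E[Y] = 60 and a = 190, so the bound is 60/190 = 0.3158.

0.316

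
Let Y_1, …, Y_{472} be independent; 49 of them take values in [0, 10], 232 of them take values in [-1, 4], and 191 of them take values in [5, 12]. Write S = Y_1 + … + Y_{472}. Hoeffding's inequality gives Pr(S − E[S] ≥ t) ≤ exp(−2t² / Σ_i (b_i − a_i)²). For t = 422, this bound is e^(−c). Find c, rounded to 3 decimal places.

Σ(b_i − a_i)² = 49·10² + 232·5² + 191·7² = 20059.
c = 2t² / 20059 = 2·422² / 20059 = 17.7560.

17.756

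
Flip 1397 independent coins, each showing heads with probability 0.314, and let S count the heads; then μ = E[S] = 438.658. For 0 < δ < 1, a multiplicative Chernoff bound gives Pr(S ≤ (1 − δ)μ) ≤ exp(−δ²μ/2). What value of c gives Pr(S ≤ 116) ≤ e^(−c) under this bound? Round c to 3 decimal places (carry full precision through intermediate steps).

118.667

Write 116 = (1 − δ)μ, so δ = 1 − 116/438.658 = 0.7355571…
Then the exponent is δ²μ/2 = (μ − 116)²/(2μ) = 118.666689.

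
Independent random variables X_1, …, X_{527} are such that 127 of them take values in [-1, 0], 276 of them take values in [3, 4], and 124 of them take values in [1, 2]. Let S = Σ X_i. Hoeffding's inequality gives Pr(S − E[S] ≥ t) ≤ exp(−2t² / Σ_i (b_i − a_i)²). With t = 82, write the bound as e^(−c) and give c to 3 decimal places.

Σ(b_i − a_i)² = 127·1² + 276·1² + 124·1² = 527.
c = 2t² / 527 = 2·82² / 527 = 25.5180.

25.518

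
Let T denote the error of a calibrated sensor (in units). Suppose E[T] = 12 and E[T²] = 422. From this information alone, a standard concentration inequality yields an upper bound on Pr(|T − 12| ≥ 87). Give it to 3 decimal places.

The first two moments determine the variance, so Chebyshev's inequality is the sharpest standard bound available.
Var(T) = E[T²] − (E[T])² = 422 − 144 = 278.
Chebyshev's inequality: Pr(|T − μ| ≥ t) ≤ Var(T)/t² = 278/7569 = 0.0367.

0.037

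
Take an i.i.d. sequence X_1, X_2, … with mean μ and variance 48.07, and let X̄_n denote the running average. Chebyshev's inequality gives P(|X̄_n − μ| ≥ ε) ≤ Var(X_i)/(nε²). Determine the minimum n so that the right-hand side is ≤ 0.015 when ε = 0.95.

3551

Require 48.07/(n·0.95²) ≤ 0.015, i.e. n ≥ 48.07/(0.015·0.95²) = 3550.877.
The smallest integer n is 3551.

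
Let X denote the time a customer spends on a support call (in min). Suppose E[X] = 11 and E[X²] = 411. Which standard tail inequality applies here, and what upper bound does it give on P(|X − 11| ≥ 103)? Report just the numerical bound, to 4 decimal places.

The first two moments determine the variance, so Chebyshev's inequality is the sharpest standard bound available.
Var(X) = E[X²] − (E[X])² = 411 − 121 = 290.
Chebyshev's inequality: P(|X − μ| ≥ t) ≤ Var(X)/t² = 290/10609 = 0.0273.

0.0273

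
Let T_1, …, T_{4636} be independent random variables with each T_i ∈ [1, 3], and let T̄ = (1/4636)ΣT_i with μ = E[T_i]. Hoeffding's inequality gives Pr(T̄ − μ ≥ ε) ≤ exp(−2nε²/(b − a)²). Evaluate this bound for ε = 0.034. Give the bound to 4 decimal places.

0.0686

Exponent: 2nε²/(b − a)² = 2·4636·0.034² / 2² = 2.67961.
Bound = exp(−2.67961) = 0.06859.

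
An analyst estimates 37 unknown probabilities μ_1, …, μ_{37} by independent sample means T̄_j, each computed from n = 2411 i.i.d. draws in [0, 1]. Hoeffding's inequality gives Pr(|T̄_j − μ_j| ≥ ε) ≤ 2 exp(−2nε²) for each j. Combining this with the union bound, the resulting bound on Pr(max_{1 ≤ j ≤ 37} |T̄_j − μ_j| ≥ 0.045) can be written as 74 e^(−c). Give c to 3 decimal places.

Union bound over the 37 events: Pr(max_{1 ≤ j ≤ 37} |T̄_j − μ_j| ≥ 0.045) ≤ 37·2·exp(−2nε²) = 74 exp(−2·2411·0.045²).
So c = 2·2411·0.045² = 9.7645.

9.765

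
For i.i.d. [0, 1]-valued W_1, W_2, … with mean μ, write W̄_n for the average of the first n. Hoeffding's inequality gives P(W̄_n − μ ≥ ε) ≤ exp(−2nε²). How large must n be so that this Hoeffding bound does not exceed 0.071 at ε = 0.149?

Require exp(−2nε²) ≤ 0.071, i.e. 2nε² ≥ ln(1/0.071) = 2.645075.
So n ≥ 2.645075 / (2·0.149²) = 59.571.
The smallest integer n is 60.

60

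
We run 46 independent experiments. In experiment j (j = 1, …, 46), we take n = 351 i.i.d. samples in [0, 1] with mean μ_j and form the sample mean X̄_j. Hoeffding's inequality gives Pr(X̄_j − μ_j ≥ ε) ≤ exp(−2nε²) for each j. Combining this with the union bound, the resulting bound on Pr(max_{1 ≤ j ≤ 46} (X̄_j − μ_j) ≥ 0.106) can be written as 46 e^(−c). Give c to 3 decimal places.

Union bound over the 46 events: Pr(max_{1 ≤ j ≤ 46} (X̄_j − μ_j) ≥ 0.106) ≤ 46·exp(−2nε²) = 46 exp(−2·351·0.106²).
So c = 2·351·0.106² = 7.8877.

7.888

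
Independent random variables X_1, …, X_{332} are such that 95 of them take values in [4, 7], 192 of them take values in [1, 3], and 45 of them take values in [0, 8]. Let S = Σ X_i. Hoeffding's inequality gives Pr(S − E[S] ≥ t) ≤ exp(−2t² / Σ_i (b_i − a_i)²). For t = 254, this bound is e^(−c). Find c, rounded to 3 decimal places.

Σ(b_i − a_i)² = 95·3² + 192·2² + 45·8² = 4503.
c = 2t² / 4503 = 2·254² / 4503 = 28.6547.

28.655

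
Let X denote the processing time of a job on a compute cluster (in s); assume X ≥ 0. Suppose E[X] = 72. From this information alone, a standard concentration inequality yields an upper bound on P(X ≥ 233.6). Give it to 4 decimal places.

Only the mean of a non-negative variable is known, so Markov's inequality is the applicable tail bound.
Markov's inequality: for a non-negative random variable, P(X ≥ a) ≤ E[X]/a.
Here E[X] = 72 and a = 233.6, so the bound is 72/233.6 = 0.3082.

0.3082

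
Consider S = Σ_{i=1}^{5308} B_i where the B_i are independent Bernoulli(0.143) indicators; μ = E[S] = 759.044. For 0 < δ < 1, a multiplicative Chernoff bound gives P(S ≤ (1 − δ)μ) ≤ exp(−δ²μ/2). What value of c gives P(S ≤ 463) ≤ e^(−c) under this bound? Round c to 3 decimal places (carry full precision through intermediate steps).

57.732

Write 463 = (1 − δ)μ, so δ = 1 − 463/759.044 = 0.3900222…
Then the exponent is δ²μ/2 = (μ − 463)²/(2μ) = 57.731864.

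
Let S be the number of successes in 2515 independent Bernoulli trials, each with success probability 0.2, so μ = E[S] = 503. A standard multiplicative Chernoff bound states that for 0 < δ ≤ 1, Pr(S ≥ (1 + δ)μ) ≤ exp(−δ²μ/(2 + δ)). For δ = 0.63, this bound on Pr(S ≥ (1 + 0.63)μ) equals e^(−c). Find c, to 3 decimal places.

c = δ²μ/(2 + δ) = 0.63²·503/(2 + 0.63) = 75.9090.

75.909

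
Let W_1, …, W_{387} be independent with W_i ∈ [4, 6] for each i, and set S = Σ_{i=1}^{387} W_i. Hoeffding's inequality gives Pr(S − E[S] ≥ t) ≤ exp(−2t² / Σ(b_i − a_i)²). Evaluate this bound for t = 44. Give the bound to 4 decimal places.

0.0820

Σ(b_i − a_i)² = 387·(2)² = 1548.
Exponent = 2·44²/1548 = 2.5013.
Bound = exp(−2.5013) = 0.08198.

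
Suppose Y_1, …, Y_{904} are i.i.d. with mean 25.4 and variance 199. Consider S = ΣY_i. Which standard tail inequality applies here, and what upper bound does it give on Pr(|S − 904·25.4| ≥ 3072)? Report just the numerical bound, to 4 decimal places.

With mean and variance of each term known, Chebyshev's inequality bounds the deviation of the sum (or sample mean).
Var(S) = n·Var(Y_i) = 904·199 = 179896.
Chebyshev: Pr(|S − 904·25.4| ≥ 3072) ≤ Var(S)/3072² = 179896/9437184 = 0.0191.

0.0191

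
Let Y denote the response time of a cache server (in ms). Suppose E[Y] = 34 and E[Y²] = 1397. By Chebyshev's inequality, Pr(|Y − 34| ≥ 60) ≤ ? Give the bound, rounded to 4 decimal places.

Var(Y) = E[Y²] − (E[Y])² = 1397 − 1156 = 241.
Chebyshev's inequality: Pr(|Y − μ| ≥ t) ≤ Var(Y)/t² = 241/3600 = 0.0669.

0.0669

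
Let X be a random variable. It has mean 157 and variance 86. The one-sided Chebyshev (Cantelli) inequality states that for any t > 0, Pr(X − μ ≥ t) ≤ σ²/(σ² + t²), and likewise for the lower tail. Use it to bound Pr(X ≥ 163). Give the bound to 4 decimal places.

0.7049

Here σ² = 86 and t = 6, so σ² + t² = 122.
Cantelli's bound: 86/122 = 0.7049.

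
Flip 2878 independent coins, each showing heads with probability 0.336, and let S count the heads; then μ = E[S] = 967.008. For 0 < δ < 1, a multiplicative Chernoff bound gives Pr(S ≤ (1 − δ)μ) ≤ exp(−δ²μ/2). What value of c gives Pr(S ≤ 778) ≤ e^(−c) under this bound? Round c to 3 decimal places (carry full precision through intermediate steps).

Write 778 = (1 − δ)μ, so δ = 1 − 778/967.008 = 0.1954565…
Then the exponent is δ²μ/2 = (μ − 778)²/(2μ) = 18.471421.

18.471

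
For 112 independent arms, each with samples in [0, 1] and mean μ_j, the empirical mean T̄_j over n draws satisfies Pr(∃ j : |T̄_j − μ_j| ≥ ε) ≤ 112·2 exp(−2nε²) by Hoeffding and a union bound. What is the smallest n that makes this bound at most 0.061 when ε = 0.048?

1782

Need 2·112·exp(−2nε²) ≤ 0.061, i.e. exp(−2nε²) ≤ 0.061/224.
So 2nε² ≥ ln(224/0.061) = 8.208527.
Hence n ≥ 8.208527/(2·0.048²) = 1781.364.
The smallest integer n is 1782.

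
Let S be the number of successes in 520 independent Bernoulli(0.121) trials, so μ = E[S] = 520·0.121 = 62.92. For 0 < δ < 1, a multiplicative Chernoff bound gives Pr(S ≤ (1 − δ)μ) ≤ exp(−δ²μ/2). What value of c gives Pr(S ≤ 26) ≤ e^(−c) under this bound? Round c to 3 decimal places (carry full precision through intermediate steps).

10.832

Write 26 = (1 − δ)μ, so δ = 1 − 26/62.92 = 0.5867769…
Then the exponent is δ²μ/2 = (μ − 26)²/(2μ) = 10.831901.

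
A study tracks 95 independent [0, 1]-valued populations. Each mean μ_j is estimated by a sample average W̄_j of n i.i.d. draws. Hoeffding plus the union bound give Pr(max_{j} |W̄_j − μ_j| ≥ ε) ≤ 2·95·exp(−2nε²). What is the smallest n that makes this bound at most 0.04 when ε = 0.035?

Need 2·95·exp(−2nε²) ≤ 0.04, i.e. exp(−2nε²) ≤ 0.04/190.
So 2nε² ≥ ln(190/0.04) = 8.465900.
Hence n ≥ 8.465900/(2·0.035²) = 3455.469.
The smallest integer n is 3456.

3456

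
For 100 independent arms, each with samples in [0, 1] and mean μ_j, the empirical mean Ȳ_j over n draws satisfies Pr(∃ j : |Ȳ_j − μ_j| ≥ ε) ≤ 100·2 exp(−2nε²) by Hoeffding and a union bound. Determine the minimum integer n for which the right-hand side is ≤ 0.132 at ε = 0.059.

1052

Need 2·100·exp(−2nε²) ≤ 0.132, i.e. exp(−2nε²) ≤ 0.132/200.
So 2nε² ≥ ln(200/0.132) = 7.323271.
Hence n ≥ 7.323271/(2·0.059²) = 1051.892.
The smallest integer n is 1052.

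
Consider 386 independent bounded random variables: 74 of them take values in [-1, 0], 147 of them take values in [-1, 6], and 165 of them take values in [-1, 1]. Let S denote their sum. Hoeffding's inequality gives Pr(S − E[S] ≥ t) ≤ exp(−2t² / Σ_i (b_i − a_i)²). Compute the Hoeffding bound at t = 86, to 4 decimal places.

0.1551

Σ(b_i − a_i)² = 74·1² + 147·7² + 165·2² = 7937.
Exponent = 2·86² / 7937 = 1.86368.
Bound = exp(−1.86368) = 0.15510.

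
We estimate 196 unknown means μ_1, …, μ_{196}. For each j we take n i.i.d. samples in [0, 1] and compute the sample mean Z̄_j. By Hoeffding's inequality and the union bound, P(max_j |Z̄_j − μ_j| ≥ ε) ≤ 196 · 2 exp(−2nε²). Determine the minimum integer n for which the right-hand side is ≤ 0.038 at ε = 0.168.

164

Need 2·196·exp(−2nε²) ≤ 0.038, i.e. exp(−2nε²) ≤ 0.038/392.
So 2nε² ≥ ln(392/0.038) = 9.241431.
Hence n ≥ 9.241431/(2·0.168²) = 163.716.
The smallest integer n is 164.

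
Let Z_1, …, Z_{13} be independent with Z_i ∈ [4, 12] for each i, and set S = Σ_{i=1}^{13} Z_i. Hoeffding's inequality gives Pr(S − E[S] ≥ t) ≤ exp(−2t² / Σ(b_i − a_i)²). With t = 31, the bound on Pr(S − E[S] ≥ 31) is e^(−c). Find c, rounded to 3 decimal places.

Σ(b_i − a_i)² = 13·(8)² = 832.
c = 2t²/832 = 2·31²/832 = 2.3101.

2.310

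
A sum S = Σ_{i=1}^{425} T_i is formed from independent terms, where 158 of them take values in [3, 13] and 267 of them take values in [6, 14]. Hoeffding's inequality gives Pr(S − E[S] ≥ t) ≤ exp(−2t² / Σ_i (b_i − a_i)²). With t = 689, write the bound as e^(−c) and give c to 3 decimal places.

Σ(b_i − a_i)² = 158·10² + 267·8² = 32888.
c = 2t² / 32888 = 2·689² / 32888 = 28.8689.

28.869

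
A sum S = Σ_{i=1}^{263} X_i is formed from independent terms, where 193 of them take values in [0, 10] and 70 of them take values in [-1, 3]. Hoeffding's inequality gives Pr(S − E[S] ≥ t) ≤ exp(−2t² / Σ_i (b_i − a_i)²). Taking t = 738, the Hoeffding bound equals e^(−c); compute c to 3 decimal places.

Σ(b_i − a_i)² = 193·10² + 70·4² = 20420.
c = 2t² / 20420 = 2·738² / 20420 = 53.3442.

53.344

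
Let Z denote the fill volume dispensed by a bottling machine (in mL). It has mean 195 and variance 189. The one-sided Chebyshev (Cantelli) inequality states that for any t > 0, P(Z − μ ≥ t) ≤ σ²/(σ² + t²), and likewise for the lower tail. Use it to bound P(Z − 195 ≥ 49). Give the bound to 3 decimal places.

0.073

Here σ² = 189 and t = 49, so σ² + t² = 2590.
Cantelli's bound: 189/2590 = 0.0730.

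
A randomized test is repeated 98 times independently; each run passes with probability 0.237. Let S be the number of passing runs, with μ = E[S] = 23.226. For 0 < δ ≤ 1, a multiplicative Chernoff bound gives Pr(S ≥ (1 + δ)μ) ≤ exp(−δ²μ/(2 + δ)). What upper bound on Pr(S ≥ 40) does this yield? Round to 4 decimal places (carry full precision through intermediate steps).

Write 40 = (1 + δ)μ, so δ = 40/23.226 − 1 = 0.7222079…
Then the exponent is δ²μ/(2 + δ) = (40 − μ)² / (μ·(2 + δ)) = 4.450180.
Bound = exp(−4.450180) = 0.01168.

0.0117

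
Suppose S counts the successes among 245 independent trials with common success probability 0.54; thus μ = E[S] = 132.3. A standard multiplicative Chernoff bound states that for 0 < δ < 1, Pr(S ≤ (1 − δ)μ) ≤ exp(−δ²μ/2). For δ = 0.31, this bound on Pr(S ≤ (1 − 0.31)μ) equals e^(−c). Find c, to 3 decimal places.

c = δ²μ/2 = 0.31²·132.3/2 = 6.3570.

6.357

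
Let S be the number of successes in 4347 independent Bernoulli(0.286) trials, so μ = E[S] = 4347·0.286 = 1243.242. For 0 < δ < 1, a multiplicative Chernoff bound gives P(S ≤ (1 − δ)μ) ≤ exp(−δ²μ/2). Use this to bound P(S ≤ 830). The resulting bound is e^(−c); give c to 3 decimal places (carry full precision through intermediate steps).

68.679

Write 830 = (1 − δ)μ, so δ = 1 − 830/1243.242 = 0.3323906…
Then the exponent is δ²μ/2 = (μ − 830)²/(2μ) = 68.678886.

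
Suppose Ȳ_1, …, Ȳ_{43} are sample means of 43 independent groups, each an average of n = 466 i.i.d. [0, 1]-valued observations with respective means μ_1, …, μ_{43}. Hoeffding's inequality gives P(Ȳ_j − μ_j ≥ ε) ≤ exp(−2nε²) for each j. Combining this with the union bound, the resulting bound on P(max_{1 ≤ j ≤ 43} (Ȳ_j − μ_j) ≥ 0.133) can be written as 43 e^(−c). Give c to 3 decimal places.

Union bound over the 43 events: P(max_{1 ≤ j ≤ 43} (Ȳ_j − μ_j) ≥ 0.133) ≤ 43·exp(−2nε²) = 43 exp(−2·466·0.133²).
So c = 2·466·0.133² = 16.4861.

16.486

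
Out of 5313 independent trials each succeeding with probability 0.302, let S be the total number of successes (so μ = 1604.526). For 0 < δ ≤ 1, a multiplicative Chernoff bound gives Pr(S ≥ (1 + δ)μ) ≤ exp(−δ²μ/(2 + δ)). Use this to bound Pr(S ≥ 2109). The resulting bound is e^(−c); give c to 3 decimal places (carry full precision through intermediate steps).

68.532

Write 2109 = (1 + δ)μ, so δ = 2109/1604.526 − 1 = 0.3144069…
Then the exponent is δ²μ/(2 + δ) = (2109 − μ)² / (μ·(2 + δ)) = 68.531637.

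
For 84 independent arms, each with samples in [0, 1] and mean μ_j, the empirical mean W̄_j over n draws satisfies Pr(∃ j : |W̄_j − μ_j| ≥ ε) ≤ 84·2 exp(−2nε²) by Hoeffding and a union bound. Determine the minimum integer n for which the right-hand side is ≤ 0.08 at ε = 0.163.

Need 2·84·exp(−2nε²) ≤ 0.08, i.e. exp(−2nε²) ≤ 0.08/168.
So 2nε² ≥ ln(168/0.08) = 7.649693.
Hence n ≥ 7.649693/(2·0.163²) = 143.959.
The smallest integer n is 144.

144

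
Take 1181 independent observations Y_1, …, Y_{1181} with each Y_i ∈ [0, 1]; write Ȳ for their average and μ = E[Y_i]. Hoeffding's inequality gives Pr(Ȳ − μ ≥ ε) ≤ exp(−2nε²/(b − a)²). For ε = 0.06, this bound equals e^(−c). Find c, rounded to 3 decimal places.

8.503

c = 2nε²/(b − a)² = 2·1181·0.06² / 1² = 8.5032.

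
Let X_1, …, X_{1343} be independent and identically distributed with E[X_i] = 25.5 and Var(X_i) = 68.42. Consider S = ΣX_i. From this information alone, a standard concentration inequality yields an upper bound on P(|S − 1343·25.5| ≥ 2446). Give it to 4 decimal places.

0.0154

With mean and variance of each term known, Chebyshev's inequality bounds the deviation of the sum (or sample mean).
Var(S) = n·Var(X_i) = 1343·68.42 = 91888.06.
Chebyshev: P(|S − 1343·25.5| ≥ 2446) ≤ Var(S)/2446² = 91888.06/5982916 = 0.0154.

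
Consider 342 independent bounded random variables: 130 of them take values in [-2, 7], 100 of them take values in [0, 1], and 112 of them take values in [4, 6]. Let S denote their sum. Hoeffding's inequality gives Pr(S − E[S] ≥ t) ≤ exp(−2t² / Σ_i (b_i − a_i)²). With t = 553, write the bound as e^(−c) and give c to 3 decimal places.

55.210

Σ(b_i − a_i)² = 130·9² + 100·1² + 112·2² = 11078.
c = 2t² / 11078 = 2·553² / 11078 = 55.2101.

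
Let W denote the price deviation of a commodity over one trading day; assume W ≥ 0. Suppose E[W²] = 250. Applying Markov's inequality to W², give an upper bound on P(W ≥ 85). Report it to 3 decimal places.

Since W ≥ 0, the event {W ≥ 85} is the same as {W² ≥ 7225}.
Markov's inequality applied to W² gives P(W² ≥ 7225) ≤ E[W²]/7225 = 250/7225 = 0.0346.

0.035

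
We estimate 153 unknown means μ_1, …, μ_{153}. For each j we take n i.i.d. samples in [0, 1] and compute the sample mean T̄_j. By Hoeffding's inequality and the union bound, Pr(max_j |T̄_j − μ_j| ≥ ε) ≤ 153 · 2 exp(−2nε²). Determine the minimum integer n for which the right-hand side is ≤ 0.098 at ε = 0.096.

437

Need 2·153·exp(−2nε²) ≤ 0.098, i.e. exp(−2nε²) ≤ 0.098/306.
So 2nε² ≥ ln(306/0.098) = 8.046373.
Hence n ≥ 8.046373/(2·0.096²) = 436.544.
The smallest integer n is 437.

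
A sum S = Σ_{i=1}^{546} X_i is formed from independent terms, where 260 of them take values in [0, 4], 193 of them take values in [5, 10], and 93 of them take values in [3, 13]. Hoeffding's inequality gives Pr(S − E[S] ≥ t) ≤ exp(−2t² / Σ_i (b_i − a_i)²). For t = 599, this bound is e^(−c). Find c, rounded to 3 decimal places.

39.245

Σ(b_i − a_i)² = 260·4² + 193·5² + 93·10² = 18285.
c = 2t² / 18285 = 2·599² / 18285 = 39.2454.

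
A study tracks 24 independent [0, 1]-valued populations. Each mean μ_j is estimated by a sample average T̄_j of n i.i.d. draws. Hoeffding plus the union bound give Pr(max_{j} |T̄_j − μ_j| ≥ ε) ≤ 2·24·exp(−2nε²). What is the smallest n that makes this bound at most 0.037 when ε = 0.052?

1326

Need 2·24·exp(−2nε²) ≤ 0.037, i.e. exp(−2nε²) ≤ 0.037/48.
So 2nε² ≥ ln(48/0.037) = 7.168038.
Hence n ≥ 7.168038/(2·0.052²) = 1325.451.
The smallest integer n is 1326.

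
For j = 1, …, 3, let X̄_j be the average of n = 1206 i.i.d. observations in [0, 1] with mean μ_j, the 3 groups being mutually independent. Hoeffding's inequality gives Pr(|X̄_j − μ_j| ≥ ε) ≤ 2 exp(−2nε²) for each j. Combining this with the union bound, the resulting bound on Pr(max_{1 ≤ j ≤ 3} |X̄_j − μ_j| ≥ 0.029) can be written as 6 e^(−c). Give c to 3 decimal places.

2.028

Union bound over the 3 events: Pr(max_{1 ≤ j ≤ 3} |X̄_j − μ_j| ≥ 0.029) ≤ 3·2·exp(−2nε²) = 6 exp(−2·1206·0.029²).
So c = 2·1206·0.029² = 2.0285.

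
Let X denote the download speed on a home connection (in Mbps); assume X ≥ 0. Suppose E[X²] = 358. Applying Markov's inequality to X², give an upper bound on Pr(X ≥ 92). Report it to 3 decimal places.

0.042

Since X ≥ 0, the event {X ≥ 92} is the same as {X² ≥ 8464}.
Markov's inequality applied to X² gives Pr(X² ≥ 8464) ≤ E[X²]/8464 = 358/8464 = 0.0423.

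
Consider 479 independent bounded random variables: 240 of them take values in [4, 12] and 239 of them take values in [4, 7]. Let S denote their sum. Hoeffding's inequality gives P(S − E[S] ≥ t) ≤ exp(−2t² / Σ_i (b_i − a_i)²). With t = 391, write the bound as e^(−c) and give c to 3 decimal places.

Σ(b_i − a_i)² = 240·8² + 239·3² = 17511.
c = 2t² / 17511 = 2·391² / 17511 = 17.4611.

17.461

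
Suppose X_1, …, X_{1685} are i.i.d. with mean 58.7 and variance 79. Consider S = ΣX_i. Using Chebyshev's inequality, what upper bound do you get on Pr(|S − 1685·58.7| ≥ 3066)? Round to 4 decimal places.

Var(S) = n·Var(X_i) = 1685·79 = 133115.
Chebyshev: Pr(|S − 1685·58.7| ≥ 3066) ≤ Var(S)/3066² = 133115/9400356 = 0.0142.

0.0142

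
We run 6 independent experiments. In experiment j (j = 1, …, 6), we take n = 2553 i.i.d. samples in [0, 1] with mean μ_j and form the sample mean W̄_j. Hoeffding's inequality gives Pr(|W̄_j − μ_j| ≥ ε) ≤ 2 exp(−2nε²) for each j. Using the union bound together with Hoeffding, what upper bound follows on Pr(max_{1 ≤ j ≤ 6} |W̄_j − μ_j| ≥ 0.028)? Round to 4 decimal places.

0.2191

Per-experiment Hoeffding bound: 2·exp(−2·2553·0.028²) = 2·exp(−4.00310) = 0.036518.
Union bound over 6 events: 6·0.036518 = 0.21911.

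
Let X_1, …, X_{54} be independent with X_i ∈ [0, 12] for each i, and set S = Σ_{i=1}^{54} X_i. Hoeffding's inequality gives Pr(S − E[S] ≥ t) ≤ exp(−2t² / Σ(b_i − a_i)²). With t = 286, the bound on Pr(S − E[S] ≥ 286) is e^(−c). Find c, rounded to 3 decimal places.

21.038

Σ(b_i − a_i)² = 54·(12)² = 7776.
c = 2t²/7776 = 2·286²/7776 = 21.0381.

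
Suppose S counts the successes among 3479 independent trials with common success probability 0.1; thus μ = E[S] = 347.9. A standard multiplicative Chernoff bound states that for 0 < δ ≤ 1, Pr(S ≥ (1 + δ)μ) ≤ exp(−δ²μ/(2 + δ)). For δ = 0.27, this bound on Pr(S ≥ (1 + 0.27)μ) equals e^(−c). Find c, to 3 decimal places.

11.173

c = δ²μ/(2 + δ) = 0.27²·347.9/(2 + 0.27) = 11.1726.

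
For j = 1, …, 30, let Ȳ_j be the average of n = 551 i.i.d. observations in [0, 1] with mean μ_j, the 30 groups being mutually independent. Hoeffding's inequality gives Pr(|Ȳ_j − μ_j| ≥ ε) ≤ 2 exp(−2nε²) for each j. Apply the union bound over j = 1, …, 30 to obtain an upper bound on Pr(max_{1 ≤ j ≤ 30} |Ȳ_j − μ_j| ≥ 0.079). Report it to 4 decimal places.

Per-experiment Hoeffding bound: 2·exp(−2·551·0.079²) = 2·exp(−6.87758) = 0.0020613.
Union bound over 30 events: 30·0.0020613 = 0.06184.

0.0618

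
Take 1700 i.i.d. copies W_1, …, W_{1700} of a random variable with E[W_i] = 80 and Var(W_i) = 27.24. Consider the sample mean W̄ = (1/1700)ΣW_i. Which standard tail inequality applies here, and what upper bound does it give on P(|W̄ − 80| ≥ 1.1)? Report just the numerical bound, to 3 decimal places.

With mean and variance of each term known, Chebyshev's inequality bounds the deviation of the sum (or sample mean).
Var(W̄) = Var(W_i)/n = 27.24/1700 = 0.016024.
Chebyshev: P(|W̄ − 80| ≥ 1.1) ≤ Var(W̄)/(1.1)² = 27.24/(1700·1.1²) = 0.0132.

0.013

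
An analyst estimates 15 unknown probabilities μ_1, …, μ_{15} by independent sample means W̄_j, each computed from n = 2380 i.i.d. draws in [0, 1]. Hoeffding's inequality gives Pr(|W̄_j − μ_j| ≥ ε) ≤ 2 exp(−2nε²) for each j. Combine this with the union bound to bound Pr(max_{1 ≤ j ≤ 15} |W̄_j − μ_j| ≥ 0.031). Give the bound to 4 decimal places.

Per-experiment Hoeffding bound: 2·exp(−2·2380·0.031²) = 2·exp(−4.57436) = 0.020626.
Union bound over 15 events: 15·0.020626 = 0.30939.

0.3094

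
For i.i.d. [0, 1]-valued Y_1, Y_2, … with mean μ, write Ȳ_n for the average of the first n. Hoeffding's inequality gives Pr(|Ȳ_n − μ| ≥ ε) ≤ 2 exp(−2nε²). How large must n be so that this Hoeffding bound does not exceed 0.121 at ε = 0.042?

796

Require 2·exp(−2nε²) ≤ 0.121, i.e. 2nε² ≥ ln(2/0.121) = 2.805112.
So n ≥ 2.805112 / (2·0.042²) = 795.100.
The smallest integer n is 796.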